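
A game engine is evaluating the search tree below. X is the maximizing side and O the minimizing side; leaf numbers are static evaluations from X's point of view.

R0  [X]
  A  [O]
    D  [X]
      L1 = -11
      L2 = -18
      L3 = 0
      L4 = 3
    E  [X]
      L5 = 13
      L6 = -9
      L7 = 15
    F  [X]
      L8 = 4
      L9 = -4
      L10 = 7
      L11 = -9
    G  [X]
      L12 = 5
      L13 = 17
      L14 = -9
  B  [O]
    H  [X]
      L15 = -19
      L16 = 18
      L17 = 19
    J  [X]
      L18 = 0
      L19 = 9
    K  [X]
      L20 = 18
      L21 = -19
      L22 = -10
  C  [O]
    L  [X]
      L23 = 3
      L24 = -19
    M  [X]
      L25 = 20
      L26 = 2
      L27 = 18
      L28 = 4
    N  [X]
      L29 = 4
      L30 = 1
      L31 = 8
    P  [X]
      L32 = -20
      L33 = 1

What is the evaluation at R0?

D (X): max(-11, -18, 0, 3) = 3
E (X): max(13, -9, 15) = 15
F (X): max(4, -4, 7, -9) = 7
G (X): max(5, 17, -9) = 17
A (O): min(3, 15, 7, 17) = 3
H (X): max(-19, 18, 19) = 19
J (X): max(0, 9) = 9
K (X): max(18, -19, -10) = 18
B (O): min(19, 9, 18) = 9
L (X): max(3, -19) = 3
M (X): max(20, 2, 18, 4) = 20
N (X): max(4, 1, 8) = 8
P (X): max(-20, 1) = 1
C (O): min(3, 20, 8, 1) = 1
R0 (X): max(3, 9, 1) = 9

9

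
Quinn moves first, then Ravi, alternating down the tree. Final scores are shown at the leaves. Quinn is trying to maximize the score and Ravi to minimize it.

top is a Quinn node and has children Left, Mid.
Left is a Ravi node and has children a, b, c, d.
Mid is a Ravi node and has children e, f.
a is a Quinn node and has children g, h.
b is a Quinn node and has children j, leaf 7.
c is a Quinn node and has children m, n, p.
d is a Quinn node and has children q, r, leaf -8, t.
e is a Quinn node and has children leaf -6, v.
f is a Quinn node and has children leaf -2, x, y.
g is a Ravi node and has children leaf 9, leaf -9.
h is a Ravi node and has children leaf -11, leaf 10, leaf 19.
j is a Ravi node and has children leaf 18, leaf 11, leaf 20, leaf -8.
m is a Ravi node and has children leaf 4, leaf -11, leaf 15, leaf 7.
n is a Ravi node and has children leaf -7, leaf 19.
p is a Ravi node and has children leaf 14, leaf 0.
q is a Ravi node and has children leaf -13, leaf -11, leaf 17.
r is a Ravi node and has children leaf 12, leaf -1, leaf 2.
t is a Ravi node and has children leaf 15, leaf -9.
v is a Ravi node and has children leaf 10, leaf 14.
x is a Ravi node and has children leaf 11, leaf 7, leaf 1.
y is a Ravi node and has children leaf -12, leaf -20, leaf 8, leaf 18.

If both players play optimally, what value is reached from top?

g (Ravi): min(9, -9) = -9
h (Ravi): min(-11, 10, 19) = -11
a (Quinn): max(-9, -11) = -9
j (Ravi): min(18, 11, 20, -8) = -8
b (Quinn): max(-8, 7) = 7
m (Ravi): min(4, -11, 15, 7) = -11
n (Ravi): min(-7, 19) = -7
p (Ravi): min(14, 0) = 0
c (Quinn): max(-11, -7, 0) = 0
q (Ravi): min(-13, -11, 17) = -13
r (Ravi): min(12, -1, 2) = -1
t (Ravi): min(15, -9) = -9
d (Quinn): max(-13, -1, -8, -9) = -1
Left (Ravi): min(-9, 7, 0, -1) = -9
v (Ravi): min(10, 14) = 10
e (Quinn): max(-6, 10) = 10
x (Ravi): min(11, 7, 1) = 1
y (Ravi): min(-12, -20, 8, 18) = -20
f (Quinn): max(-2, 1, -20) = 1
Mid (Ravi): min(10, 1) = 1
top (Quinn): max(-9, 1) = 1

1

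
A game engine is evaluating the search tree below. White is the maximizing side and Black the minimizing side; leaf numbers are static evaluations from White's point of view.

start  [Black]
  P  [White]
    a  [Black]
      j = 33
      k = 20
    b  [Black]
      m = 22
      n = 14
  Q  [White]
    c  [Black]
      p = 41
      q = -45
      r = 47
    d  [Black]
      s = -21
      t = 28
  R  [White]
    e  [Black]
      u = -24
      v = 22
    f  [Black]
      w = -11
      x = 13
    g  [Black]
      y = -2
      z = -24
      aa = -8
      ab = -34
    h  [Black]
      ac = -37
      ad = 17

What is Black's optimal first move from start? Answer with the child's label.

a (Black): min(33, 20) = 20
b (Black): min(22, 14) = 14
P (White): max(20, 14) = 20
c (Black): min(41, -45, 47) = -45
d (Black): min(-21, 28) = -21
Q (White): max(-45, -21) = -21
e (Black): min(-24, 22) = -24
f (Black): min(-11, 13) = -11
g (Black): min(-2, -24, -8, -34) = -34
h (Black): min(-37, 17) = -37
R (White): max(-24, -11, -34, -37) = -11
start (Black): min(20, -21, -11) = -21
Black at start wants the lowest of {P=20, Q=-21, R=-11}, so chooses Q.

Q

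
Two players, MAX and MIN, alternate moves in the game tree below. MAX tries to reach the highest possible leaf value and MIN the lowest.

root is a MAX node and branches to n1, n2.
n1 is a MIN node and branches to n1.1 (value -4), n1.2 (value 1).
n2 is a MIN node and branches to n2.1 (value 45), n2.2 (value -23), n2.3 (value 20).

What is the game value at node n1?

-4

n1 (MIN): min(-4, 1) = -4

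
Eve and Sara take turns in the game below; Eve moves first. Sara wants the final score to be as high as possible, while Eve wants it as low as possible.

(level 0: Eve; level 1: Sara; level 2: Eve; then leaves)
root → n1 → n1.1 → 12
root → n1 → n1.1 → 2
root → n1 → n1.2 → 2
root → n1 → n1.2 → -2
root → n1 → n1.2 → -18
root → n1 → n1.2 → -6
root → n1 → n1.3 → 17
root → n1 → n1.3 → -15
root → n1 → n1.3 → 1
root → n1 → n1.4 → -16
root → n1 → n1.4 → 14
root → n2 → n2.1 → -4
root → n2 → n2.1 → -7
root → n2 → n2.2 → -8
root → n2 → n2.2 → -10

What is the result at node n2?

n2.1 (Eve): min(-4, -7) = -7
n2.2 (Eve): min(-8, -10) = -10
n2 (Sara): max(-7, -10) = -7

-7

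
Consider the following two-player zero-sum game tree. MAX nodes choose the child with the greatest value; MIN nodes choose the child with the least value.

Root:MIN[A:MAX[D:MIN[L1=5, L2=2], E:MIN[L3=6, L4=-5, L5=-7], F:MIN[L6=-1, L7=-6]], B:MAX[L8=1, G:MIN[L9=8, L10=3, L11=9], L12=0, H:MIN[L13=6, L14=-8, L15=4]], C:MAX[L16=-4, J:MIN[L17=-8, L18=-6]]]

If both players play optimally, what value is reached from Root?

D (MIN): min(5, 2) = 2
E (MIN): min(6, -5, -7) = -7
F (MIN): min(-1, -6) = -6
A (MAX): max(2, -7, -6) = 2
G (MIN): min(8, 3, 9) = 3
H (MIN): min(6, -8, 4) = -8
B (MAX): max(1, 3, 0, -8) = 3
J (MIN): min(-8, -6) = -8
C (MAX): max(-4, -8) = -4
Root (MIN): min(2, 3, -4) = -4

-4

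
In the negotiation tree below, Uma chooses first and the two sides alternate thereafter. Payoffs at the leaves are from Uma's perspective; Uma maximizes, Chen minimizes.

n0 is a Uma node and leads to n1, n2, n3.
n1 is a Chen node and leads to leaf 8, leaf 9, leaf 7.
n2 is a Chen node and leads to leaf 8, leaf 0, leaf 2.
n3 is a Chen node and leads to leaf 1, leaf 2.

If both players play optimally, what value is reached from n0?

7

n1 (Chen): min(8, 9, 7) = 7
n2 (Chen): min(8, 0, 2) = 0
n3 (Chen): min(1, 2) = 1
n0 (Uma): max(7, 0, 1) = 7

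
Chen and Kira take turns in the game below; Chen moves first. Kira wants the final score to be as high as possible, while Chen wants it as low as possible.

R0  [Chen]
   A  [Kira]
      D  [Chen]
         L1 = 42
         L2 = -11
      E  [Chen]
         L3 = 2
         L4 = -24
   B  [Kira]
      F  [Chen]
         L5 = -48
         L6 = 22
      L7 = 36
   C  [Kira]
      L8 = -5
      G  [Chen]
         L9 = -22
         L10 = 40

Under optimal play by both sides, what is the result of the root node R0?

-11

D (Chen): min(42, -11) = -11
E (Chen): min(2, -24) = -24
A (Kira): max(-11, -24) = -11
F (Chen): min(-48, 22) = -48
B (Kira): max(-48, 36) = 36
G (Chen): min(-22, 40) = -22
C (Kira): max(-5, -22) = -5
R0 (Chen): min(-11, 36, -5) = -11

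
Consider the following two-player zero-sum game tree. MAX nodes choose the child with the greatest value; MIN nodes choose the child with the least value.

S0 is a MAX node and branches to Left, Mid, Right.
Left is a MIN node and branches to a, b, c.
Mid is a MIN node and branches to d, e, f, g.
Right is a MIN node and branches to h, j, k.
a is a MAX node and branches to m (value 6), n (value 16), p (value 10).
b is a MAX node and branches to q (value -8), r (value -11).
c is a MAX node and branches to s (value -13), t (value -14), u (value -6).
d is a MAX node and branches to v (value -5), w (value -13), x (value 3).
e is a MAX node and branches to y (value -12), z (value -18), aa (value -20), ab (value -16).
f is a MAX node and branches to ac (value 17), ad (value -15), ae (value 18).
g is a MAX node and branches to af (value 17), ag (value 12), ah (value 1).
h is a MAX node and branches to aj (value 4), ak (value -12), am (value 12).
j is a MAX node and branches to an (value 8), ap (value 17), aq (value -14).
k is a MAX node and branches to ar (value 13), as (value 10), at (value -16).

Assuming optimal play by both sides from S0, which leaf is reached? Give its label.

am

a (MAX): max(6, 16, 10) = 16
b (MAX): max(-8, -11) = -8
c (MAX): max(-13, -14, -6) = -6
Left (MIN): min(16, -8, -6) = -8
d (MAX): max(-5, -13, 3) = 3
e (MAX): max(-12, -18, -20, -16) = -12
f (MAX): max(17, -15, 18) = 18
g (MAX): max(17, 12, 1) = 17
Mid (MIN): min(3, -12, 18, 17) = -12
h (MAX): max(4, -12, 12) = 12
j (MAX): max(8, 17, -14) = 17
k (MAX): max(13, 10, -16) = 13
Right (MIN): min(12, 17, 13) = 12
S0 (MAX): max(-8, -12, 12) = 12
At S0, MAX picks Right (highest: 12).
At Right, MIN picks h (lowest: 12).
At h, MAX picks am (highest: 12).
Terminal value 12.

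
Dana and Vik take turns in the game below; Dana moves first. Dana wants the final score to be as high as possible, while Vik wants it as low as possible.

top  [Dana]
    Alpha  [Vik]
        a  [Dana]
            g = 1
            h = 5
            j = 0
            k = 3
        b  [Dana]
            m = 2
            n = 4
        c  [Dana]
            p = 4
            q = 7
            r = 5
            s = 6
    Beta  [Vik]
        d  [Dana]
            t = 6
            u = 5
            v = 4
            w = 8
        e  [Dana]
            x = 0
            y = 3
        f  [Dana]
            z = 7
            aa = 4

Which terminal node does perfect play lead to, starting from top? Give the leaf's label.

n

a (Dana): max(1, 5, 0, 3) = 5
b (Dana): max(2, 4) = 4
c (Dana): max(4, 7, 5, 6) = 7
Alpha (Vik): min(5, 4, 7) = 4
d (Dana): max(6, 5, 4, 8) = 8
e (Dana): max(0, 3) = 3
f (Dana): max(7, 4) = 7
Beta (Vik): min(8, 3, 7) = 3
top (Dana): max(4, 3) = 4
At top, Dana picks Alpha (highest: 4).
At Alpha, Vik picks b (lowest: 4).
At b, Dana picks n (highest: 4).
Terminal value 4.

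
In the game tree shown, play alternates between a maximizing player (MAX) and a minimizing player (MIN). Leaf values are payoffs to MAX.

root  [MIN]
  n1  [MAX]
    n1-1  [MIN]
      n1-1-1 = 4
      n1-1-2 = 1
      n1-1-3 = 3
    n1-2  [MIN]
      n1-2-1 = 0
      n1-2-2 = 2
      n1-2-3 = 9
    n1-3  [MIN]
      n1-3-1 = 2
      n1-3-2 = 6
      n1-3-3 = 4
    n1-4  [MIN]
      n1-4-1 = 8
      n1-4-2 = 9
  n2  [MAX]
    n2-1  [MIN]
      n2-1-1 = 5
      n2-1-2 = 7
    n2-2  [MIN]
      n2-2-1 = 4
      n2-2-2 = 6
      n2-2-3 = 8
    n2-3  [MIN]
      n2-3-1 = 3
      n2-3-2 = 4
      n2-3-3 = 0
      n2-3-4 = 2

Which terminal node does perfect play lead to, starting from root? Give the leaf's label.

n2-1-1

n1-1 (MIN): min(4, 1, 3) = 1
n1-2 (MIN): min(0, 2, 9) = 0
n1-3 (MIN): min(2, 6, 4) = 2
n1-4 (MIN): min(8, 9) = 8
n1 (MAX): max(1, 0, 2, 8) = 8
n2-1 (MIN): min(5, 7) = 5
n2-2 (MIN): min(4, 6, 8) = 4
n2-3 (MIN): min(3, 4, 0, 2) = 0
n2 (MAX): max(5, 4, 0) = 5
root (MIN): min(8, 5) = 5
At root, MIN picks n2 (lowest: 5).
At n2, MAX picks n2-1 (highest: 5).
At n2-1, MIN picks n2-1-1 (lowest: 5).
Terminal value 5.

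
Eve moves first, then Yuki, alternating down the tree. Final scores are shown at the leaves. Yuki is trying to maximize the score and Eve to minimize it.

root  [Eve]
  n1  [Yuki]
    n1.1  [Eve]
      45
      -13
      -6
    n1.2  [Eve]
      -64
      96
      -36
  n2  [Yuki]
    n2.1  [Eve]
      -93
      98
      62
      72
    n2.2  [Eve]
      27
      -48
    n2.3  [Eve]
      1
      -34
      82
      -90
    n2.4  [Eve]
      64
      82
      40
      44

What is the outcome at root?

-13

n1.1 (Eve): min(45, -13, -6) = -13
n1.2 (Eve): min(-64, 96, -36) = -64
n1 (Yuki): max(-13, -64) = -13
n2.1 (Eve): min(-93, 98, 62, 72) = -93
n2.2 (Eve): min(27, -48) = -48
n2.3 (Eve): min(1, -34, 82, -90) = -90
n2.4 (Eve): min(64, 82, 40, 44) = 40
n2 (Yuki): max(-93, -48, -90, 40) = 40
root (Eve): min(-13, 40) = -13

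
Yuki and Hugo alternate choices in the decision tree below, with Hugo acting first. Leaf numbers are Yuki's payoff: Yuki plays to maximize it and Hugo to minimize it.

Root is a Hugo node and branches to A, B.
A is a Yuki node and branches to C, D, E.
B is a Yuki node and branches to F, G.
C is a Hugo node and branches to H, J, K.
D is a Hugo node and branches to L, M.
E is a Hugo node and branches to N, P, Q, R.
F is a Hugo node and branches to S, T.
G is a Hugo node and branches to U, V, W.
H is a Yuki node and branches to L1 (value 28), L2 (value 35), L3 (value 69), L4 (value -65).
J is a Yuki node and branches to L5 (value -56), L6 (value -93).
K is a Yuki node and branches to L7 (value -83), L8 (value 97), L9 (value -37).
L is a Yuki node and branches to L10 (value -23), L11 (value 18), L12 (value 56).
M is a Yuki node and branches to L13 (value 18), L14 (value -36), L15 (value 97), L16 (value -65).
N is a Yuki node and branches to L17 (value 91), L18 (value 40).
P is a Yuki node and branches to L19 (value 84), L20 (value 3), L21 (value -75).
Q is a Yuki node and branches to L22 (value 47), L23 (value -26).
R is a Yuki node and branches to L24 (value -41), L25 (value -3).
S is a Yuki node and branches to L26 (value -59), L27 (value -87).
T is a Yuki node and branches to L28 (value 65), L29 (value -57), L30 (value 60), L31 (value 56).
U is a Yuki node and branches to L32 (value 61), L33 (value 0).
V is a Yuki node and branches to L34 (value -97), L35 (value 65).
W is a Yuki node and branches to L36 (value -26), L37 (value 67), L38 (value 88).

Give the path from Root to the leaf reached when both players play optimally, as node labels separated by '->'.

H (Yuki): max(28, 35, 69, -65) = 69
J (Yuki): max(-56, -93) = -56
K (Yuki): max(-83, 97, -37) = 97
C (Hugo): min(69, -56, 97) = -56
L (Yuki): max(-23, 18, 56) = 56
M (Yuki): max(18, -36, 97, -65) = 97
D (Hugo): min(56, 97) = 56
N (Yuki): max(91, 40) = 91
P (Yuki): max(84, 3, -75) = 84
Q (Yuki): max(47, -26) = 47
R (Yuki): max(-41, -3) = -3
E (Hugo): min(91, 84, 47, -3) = -3
A (Yuki): max(-56, 56, -3) = 56
S (Yuki): max(-59, -87) = -59
T (Yuki): max(65, -57, 60, 56) = 65
F (Hugo): min(-59, 65) = -59
U (Yuki): max(61, 0) = 61
V (Yuki): max(-97, 65) = 65
W (Yuki): max(-26, 67, 88) = 88
G (Hugo): min(61, 65, 88) = 61
B (Yuki): max(-59, 61) = 61
Root (Hugo): min(56, 61) = 56
At Root, Hugo picks A (lowest: 56).
At A, Yuki picks D (highest: 56).
At D, Hugo picks L (lowest: 56).
At L, Yuki picks L12 (highest: 56).
Terminal value 56.

Root -> A -> D -> L -> L12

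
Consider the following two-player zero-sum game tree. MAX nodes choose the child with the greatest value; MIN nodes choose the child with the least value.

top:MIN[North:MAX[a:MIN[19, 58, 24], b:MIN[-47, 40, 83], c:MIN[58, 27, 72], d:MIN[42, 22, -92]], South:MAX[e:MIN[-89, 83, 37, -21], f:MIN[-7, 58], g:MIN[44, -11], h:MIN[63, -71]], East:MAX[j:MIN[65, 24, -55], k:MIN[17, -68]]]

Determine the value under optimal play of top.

-55

a (MIN): min(19, 58, 24) = 19
b (MIN): min(-47, 40, 83) = -47
c (MIN): min(58, 27, 72) = 27
d (MIN): min(42, 22, -92) = -92
North (MAX): max(19, -47, 27, -92) = 27
e (MIN): min(-89, 83, 37, -21) = -89
f (MIN): min(-7, 58) = -7
g (MIN): min(44, -11) = -11
h (MIN): min(63, -71) = -71
South (MAX): max(-89, -7, -11, -71) = -7
j (MIN): min(65, 24, -55) = -55
k (MIN): min(17, -68) = -68
East (MAX): max(-55, -68) = -55
top (MIN): min(27, -7, -55) = -55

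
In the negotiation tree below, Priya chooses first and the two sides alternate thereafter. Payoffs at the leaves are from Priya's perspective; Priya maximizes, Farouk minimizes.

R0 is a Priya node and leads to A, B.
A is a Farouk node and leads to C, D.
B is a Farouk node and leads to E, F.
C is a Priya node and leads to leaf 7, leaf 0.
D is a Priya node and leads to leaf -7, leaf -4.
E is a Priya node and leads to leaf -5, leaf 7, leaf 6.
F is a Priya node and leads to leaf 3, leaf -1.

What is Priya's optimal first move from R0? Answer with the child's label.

B

C (Priya): max(7, 0) = 7
D (Priya): max(-7, -4) = -4
A (Farouk): min(7, -4) = -4
E (Priya): max(-5, 7, 6) = 7
F (Priya): max(3, -1) = 3
B (Farouk): min(7, 3) = 3
R0 (Priya): max(-4, 3) = 3
Priya at R0 wants the highest of {A=-4, B=3}, so chooses B.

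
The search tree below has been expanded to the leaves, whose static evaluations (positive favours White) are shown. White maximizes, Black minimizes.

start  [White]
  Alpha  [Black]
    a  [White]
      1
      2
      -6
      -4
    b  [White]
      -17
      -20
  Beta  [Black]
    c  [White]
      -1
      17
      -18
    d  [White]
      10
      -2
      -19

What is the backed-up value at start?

a (White): max(1, 2, -6, -4) = 2
b (White): max(-17, -20) = -17
Alpha (Black): min(2, -17) = -17
c (White): max(-1, 17, -18) = 17
d (White): max(10, -2, -19) = 10
Beta (Black): min(17, 10) = 10
start (White): max(-17, 10) = 10

10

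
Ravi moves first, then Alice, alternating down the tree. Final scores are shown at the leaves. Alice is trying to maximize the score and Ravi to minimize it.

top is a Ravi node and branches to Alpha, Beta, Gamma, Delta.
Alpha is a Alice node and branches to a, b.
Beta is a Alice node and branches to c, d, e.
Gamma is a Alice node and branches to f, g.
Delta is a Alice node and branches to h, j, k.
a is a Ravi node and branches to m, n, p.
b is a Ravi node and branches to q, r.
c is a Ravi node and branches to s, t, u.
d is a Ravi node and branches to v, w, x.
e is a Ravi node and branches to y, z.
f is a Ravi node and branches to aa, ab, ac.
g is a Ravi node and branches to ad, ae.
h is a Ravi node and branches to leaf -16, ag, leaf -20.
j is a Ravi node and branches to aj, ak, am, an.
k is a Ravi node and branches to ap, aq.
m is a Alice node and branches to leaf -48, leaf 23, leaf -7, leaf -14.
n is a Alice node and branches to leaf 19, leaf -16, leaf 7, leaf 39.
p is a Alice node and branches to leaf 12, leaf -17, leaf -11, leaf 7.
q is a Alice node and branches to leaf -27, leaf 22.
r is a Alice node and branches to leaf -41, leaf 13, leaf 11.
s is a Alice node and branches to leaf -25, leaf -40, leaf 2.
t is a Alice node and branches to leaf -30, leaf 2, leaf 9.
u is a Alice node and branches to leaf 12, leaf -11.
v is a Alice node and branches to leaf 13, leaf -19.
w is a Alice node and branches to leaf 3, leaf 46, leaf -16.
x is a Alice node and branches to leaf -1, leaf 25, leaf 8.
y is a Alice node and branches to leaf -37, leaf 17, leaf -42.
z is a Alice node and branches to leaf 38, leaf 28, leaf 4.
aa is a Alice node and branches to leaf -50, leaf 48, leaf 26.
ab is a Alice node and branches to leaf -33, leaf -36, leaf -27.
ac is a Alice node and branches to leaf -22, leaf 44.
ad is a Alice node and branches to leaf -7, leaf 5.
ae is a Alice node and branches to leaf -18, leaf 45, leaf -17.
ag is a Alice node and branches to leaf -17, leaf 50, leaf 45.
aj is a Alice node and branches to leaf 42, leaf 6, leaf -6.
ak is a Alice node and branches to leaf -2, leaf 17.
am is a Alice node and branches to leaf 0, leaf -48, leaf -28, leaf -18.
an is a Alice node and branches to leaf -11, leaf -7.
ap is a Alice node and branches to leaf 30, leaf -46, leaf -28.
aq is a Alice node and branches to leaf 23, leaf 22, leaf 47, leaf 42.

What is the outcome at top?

5

m (Alice): max(-48, 23, -7, -14) = 23
n (Alice): max(19, -16, 7, 39) = 39
p (Alice): max(12, -17, -11, 7) = 12
a (Ravi): min(23, 39, 12) = 12
q (Alice): max(-27, 22) = 22
r (Alice): max(-41, 13, 11) = 13
b (Ravi): min(22, 13) = 13
Alpha (Alice): max(12, 13) = 13
s (Alice): max(-25, -40, 2) = 2
t (Alice): max(-30, 2, 9) = 9
u (Alice): max(12, -11) = 12
c (Ravi): min(2, 9, 12) = 2
v (Alice): max(13, -19) = 13
w (Alice): max(3, 46, -16) = 46
x (Alice): max(-1, 25, 8) = 25
d (Ravi): min(13, 46, 25) = 13
y (Alice): max(-37, 17, -42) = 17
z (Alice): max(38, 28, 4) = 38
e (Ravi): min(17, 38) = 17
Beta (Alice): max(2, 13, 17) = 17
aa (Alice): max(-50, 48, 26) = 48
ab (Alice): max(-33, -36, -27) = -27
ac (Alice): max(-22, 44) = 44
f (Ravi): min(48, -27, 44) = -27
ad (Alice): max(-7, 5) = 5
ae (Alice): max(-18, 45, -17) = 45
g (Ravi): min(5, 45) = 5
Gamma (Alice): max(-27, 5) = 5
ag (Alice): max(-17, 50, 45) = 50
h (Ravi): min(-16, 50, -20) = -20
aj (Alice): max(42, 6, -6) = 42
ak (Alice): max(-2, 17) = 17
am (Alice): max(0, -48, -28, -18) = 0
an (Alice): max(-11, -7) = -7
j (Ravi): min(42, 17, 0, -7) = -7
ap (Alice): max(30, -46, -28) = 30
aq (Alice): max(23, 22, 47, 42) = 47
k (Ravi): min(30, 47) = 30
Delta (Alice): max(-20, -7, 30) = 30
top (Ravi): min(13, 17, 5, 30) = 5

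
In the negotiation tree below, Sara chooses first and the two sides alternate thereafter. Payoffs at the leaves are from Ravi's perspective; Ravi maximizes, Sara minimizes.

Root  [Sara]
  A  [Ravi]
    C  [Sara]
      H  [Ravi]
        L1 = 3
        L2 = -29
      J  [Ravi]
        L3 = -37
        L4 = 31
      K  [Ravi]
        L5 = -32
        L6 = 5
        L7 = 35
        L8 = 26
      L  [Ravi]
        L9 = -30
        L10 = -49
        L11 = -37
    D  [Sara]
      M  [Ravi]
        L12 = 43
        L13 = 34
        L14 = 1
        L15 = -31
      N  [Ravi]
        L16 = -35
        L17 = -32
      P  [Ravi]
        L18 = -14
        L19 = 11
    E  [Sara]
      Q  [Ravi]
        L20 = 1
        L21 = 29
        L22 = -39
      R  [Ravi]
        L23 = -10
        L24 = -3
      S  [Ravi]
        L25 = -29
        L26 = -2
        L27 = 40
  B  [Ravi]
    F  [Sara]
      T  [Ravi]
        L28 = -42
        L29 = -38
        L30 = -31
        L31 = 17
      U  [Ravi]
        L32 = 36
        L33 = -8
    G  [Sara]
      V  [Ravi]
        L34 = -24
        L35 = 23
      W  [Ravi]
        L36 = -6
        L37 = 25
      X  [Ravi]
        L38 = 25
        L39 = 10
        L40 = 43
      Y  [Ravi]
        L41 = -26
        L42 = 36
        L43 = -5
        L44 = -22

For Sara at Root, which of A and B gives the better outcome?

H (Ravi): max(3, -29) = 3
J (Ravi): max(-37, 31) = 31
K (Ravi): max(-32, 5, 35, 26) = 35
L (Ravi): max(-30, -49, -37) = -30
C (Sara): min(3, 31, 35, -30) = -30
M (Ravi): max(43, 34, 1, -31) = 43
N (Ravi): max(-35, -32) = -32
P (Ravi): max(-14, 11) = 11
D (Sara): min(43, -32, 11) = -32
Q (Ravi): max(1, 29, -39) = 29
R (Ravi): max(-10, -3) = -3
S (Ravi): max(-29, -2, 40) = 40
E (Sara): min(29, -3, 40) = -3
A (Ravi): max(-30, -32, -3) = -3
T (Ravi): max(-42, -38, -31, 17) = 17
U (Ravi): max(36, -8) = 36
F (Sara): min(17, 36) = 17
V (Ravi): max(-24, 23) = 23
W (Ravi): max(-6, 25) = 25
X (Ravi): max(25, 10, 43) = 43
Y (Ravi): max(-26, 36, -5, -22) = 36
G (Sara): min(23, 25, 43, 36) = 23
B (Ravi): max(17, 23) = 23
Sara prefers the lower value; A=-3, B=23. A is better since -3 < 23.

A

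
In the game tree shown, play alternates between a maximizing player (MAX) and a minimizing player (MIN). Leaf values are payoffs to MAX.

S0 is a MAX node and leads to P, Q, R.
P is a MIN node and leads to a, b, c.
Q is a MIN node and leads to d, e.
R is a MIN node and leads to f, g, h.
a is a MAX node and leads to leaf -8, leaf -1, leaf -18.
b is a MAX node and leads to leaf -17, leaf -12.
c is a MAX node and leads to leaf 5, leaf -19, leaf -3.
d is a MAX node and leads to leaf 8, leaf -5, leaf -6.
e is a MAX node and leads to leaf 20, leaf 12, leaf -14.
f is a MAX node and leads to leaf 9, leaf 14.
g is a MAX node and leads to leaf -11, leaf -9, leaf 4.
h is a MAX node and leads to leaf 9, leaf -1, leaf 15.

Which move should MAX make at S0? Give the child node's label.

a (MAX): max(-8, -1, -18) = -1
b (MAX): max(-17, -12) = -12
c (MAX): max(5, -19, -3) = 5
P (MIN): min(-1, -12, 5) = -12
d (MAX): max(8, -5, -6) = 8
e (MAX): max(20, 12, -14) = 20
Q (MIN): min(8, 20) = 8
f (MAX): max(9, 14) = 14
g (MAX): max(-11, -9, 4) = 4
h (MAX): max(9, -1, 15) = 15
R (MIN): min(14, 4, 15) = 4
S0 (MAX): max(-12, 8, 4) = 8
MAX at S0 wants the highest of {P=-12, Q=8, R=4}, so chooses Q.

Q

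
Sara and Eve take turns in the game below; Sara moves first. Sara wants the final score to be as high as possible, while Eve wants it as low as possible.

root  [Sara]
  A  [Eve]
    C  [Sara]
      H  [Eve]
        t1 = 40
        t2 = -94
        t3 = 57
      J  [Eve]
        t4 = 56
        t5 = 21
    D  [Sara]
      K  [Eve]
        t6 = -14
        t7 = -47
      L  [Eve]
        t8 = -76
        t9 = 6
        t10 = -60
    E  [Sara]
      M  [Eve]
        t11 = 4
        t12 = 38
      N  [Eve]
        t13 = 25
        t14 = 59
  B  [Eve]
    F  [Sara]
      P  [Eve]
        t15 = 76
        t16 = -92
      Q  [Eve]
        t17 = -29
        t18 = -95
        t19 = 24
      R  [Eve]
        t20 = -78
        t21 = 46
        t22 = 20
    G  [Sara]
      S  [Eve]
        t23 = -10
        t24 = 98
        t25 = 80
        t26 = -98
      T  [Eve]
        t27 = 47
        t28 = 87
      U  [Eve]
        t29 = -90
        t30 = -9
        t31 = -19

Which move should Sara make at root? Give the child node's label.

A

H (Eve): min(40, -94, 57) = -94
J (Eve): min(56, 21) = 21
C (Sara): max(-94, 21) = 21
K (Eve): min(-14, -47) = -47
L (Eve): min(-76, 6, -60) = -76
D (Sara): max(-47, -76) = -47
M (Eve): min(4, 38) = 4
N (Eve): min(25, 59) = 25
E (Sara): max(4, 25) = 25
A (Eve): min(21, -47, 25) = -47
P (Eve): min(76, -92) = -92
Q (Eve): min(-29, -95, 24) = -95
R (Eve): min(-78, 46, 20) = -78
F (Sara): max(-92, -95, -78) = -78
S (Eve): min(-10, 98, 80, -98) = -98
T (Eve): min(47, 87) = 47
U (Eve): min(-90, -9, -19) = -90
G (Sara): max(-98, 47, -90) = 47
B (Eve): min(-78, 47) = -78
root (Sara): max(-47, -78) = -47
Sara at root wants the highest of {A=-47, B=-78}, so chooses A.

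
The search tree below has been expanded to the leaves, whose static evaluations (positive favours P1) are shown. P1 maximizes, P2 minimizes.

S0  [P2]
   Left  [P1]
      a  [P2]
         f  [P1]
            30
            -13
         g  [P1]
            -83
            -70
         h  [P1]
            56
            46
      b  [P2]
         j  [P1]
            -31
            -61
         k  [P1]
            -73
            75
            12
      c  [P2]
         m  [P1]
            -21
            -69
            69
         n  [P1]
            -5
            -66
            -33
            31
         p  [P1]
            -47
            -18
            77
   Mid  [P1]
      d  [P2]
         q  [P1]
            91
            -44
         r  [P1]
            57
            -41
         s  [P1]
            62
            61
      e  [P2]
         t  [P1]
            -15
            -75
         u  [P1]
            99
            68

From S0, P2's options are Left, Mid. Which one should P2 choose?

f (P1): max(30, -13) = 30
g (P1): max(-83, -70) = -70
h (P1): max(56, 46) = 56
a (P2): min(30, -70, 56) = -70
j (P1): max(-31, -61) = -31
k (P1): max(-73, 75, 12) = 75
b (P2): min(-31, 75) = -31
m (P1): max(-21, -69, 69) = 69
n (P1): max(-5, -66, -33, 31) = 31
p (P1): max(-47, -18, 77) = 77
c (P2): min(69, 31, 77) = 31
Left (P1): max(-70, -31, 31) = 31
q (P1): max(91, -44) = 91
r (P1): max(57, -41) = 57
s (P1): max(62, 61) = 62
d (P2): min(91, 57, 62) = 57
t (P1): max(-15, -75) = -15
u (P1): max(99, 68) = 99
e (P2): min(-15, 99) = -15
Mid (P1): max(57, -15) = 57
S0 (P2): min(31, 57) = 31
P2 at S0 wants the lowest of {Left=31, Mid=57}, so chooses Left.

Left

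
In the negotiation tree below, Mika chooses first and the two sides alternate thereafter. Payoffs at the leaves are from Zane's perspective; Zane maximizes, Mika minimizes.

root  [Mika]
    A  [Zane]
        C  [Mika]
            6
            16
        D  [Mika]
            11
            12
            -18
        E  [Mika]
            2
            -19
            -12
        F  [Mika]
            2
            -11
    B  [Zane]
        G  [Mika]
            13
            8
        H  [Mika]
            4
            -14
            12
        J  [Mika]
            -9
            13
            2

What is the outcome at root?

C (Mika): min(6, 16) = 6
D (Mika): min(11, 12, -18) = -18
E (Mika): min(2, -19, -12) = -19
F (Mika): min(2, -11) = -11
A (Zane): max(6, -18, -19, -11) = 6
G (Mika): min(13, 8) = 8
H (Mika): min(4, -14, 12) = -14
J (Mika): min(-9, 13, 2) = -9
B (Zane): max(8, -14, -9) = 8
root (Mika): min(6, 8) = 6

6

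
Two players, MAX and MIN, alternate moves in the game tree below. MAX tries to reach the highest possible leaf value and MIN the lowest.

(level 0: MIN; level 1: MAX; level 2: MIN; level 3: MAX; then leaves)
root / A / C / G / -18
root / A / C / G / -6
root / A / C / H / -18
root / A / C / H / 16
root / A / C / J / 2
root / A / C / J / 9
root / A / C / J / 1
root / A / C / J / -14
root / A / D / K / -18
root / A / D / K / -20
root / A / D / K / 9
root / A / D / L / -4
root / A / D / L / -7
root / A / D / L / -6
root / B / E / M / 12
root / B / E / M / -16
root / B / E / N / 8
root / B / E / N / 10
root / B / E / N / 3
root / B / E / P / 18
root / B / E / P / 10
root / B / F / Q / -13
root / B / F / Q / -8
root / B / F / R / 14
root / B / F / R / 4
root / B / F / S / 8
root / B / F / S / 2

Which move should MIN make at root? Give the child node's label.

G (MAX): max(-18, -6) = -6
H (MAX): max(-18, 16) = 16
J (MAX): max(2, 9, 1, -14) = 9
C (MIN): min(-6, 16, 9) = -6
K (MAX): max(-18, -20, 9) = 9
L (MAX): max(-4, -7, -6) = -4
D (MIN): min(9, -4) = -4
A (MAX): max(-6, -4) = -4
M (MAX): max(12, -16) = 12
N (MAX): max(8, 10, 3) = 10
P (MAX): max(18, 10) = 18
E (MIN): min(12, 10, 18) = 10
Q (MAX): max(-13, -8) = -8
R (MAX): max(14, 4) = 14
S (MAX): max(8, 2) = 8
F (MIN): min(-8, 14, 8) = -8
B (MAX): max(10, -8) = 10
root (MIN): min(-4, 10) = -4
MIN at root wants the lowest of {A=-4, B=10}, so chooses A.

A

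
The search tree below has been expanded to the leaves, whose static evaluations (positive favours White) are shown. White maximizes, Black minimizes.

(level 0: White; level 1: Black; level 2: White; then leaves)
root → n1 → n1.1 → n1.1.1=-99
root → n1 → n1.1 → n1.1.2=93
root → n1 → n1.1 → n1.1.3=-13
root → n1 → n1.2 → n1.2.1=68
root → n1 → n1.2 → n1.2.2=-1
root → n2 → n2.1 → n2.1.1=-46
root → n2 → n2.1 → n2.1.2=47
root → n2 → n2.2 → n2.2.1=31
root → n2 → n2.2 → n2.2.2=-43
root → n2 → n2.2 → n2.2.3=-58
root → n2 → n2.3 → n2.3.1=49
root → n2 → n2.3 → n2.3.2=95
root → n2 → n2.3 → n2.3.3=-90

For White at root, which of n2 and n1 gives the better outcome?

n2.1 (White): max(-46, 47) = 47
n2.2 (White): max(31, -43, -58) = 31
n2.3 (White): max(49, 95, -90) = 95
n2 (Black): min(47, 31, 95) = 31
n1.1 (White): max(-99, 93, -13) = 93
n1.2 (White): max(68, -1) = 68
n1 (Black): min(93, 68) = 68
White prefers the higher value; n2=31, n1=68. n1 is better since 68 > 31.

n1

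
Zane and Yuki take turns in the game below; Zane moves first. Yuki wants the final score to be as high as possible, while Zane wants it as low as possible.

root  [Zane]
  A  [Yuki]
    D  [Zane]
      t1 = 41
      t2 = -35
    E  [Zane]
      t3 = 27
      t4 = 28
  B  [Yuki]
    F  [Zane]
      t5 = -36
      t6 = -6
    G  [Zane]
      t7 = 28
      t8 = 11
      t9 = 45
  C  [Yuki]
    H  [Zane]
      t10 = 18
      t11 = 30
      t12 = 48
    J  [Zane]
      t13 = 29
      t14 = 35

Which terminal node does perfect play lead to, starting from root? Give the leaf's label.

t8

D (Zane): min(41, -35) = -35
E (Zane): min(27, 28) = 27
A (Yuki): max(-35, 27) = 27
F (Zane): min(-36, -6) = -36
G (Zane): min(28, 11, 45) = 11
B (Yuki): max(-36, 11) = 11
H (Zane): min(18, 30, 48) = 18
J (Zane): min(29, 35) = 29
C (Yuki): max(18, 29) = 29
root (Zane): min(27, 11, 29) = 11
At root, Zane picks B (lowest: 11).
At B, Yuki picks G (highest: 11).
At G, Zane picks t8 (lowest: 11).
Terminal value 11.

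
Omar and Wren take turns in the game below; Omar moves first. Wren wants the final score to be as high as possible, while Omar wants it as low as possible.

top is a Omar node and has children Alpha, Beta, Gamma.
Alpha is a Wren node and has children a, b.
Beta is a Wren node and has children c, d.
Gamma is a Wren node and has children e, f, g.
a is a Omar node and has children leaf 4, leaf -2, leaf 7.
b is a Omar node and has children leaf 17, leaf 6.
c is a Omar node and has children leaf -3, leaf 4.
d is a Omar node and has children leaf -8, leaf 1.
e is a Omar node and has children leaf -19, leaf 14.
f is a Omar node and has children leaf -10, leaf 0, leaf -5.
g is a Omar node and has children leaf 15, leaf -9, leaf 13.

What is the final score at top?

a (Omar): min(4, -2, 7) = -2
b (Omar): min(17, 6) = 6
Alpha (Wren): max(-2, 6) = 6
c (Omar): min(-3, 4) = -3
d (Omar): min(-8, 1) = -8
Beta (Wren): max(-3, -8) = -3
e (Omar): min(-19, 14) = -19
f (Omar): min(-10, 0, -5) = -10
g (Omar): min(15, -9, 13) = -9
Gamma (Wren): max(-19, -10, -9) = -9
top (Omar): min(6, -3, -9) = -9

-9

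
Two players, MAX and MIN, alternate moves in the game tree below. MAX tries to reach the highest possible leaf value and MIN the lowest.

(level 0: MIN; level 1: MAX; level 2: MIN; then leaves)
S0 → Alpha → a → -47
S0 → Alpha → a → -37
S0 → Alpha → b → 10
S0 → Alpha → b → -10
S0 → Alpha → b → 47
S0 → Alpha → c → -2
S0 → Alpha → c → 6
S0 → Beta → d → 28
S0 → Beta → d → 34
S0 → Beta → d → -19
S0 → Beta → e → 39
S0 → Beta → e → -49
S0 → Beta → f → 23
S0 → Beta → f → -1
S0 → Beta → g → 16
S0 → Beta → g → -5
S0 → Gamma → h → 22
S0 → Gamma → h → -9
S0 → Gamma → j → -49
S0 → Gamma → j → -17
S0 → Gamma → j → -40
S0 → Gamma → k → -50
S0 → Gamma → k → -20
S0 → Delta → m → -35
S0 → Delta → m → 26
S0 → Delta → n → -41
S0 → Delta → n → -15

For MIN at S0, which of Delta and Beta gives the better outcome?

Delta

m (MIN): min(-35, 26) = -35
n (MIN): min(-41, -15) = -41
Delta (MAX): max(-35, -41) = -35
d (MIN): min(28, 34, -19) = -19
e (MIN): min(39, -49) = -49
f (MIN): min(23, -1) = -1
g (MIN): min(16, -5) = -5
Beta (MAX): max(-19, -49, -1, -5) = -1
MIN prefers the lower value; Delta=-35, Beta=-1. Delta is better since -35 < -1.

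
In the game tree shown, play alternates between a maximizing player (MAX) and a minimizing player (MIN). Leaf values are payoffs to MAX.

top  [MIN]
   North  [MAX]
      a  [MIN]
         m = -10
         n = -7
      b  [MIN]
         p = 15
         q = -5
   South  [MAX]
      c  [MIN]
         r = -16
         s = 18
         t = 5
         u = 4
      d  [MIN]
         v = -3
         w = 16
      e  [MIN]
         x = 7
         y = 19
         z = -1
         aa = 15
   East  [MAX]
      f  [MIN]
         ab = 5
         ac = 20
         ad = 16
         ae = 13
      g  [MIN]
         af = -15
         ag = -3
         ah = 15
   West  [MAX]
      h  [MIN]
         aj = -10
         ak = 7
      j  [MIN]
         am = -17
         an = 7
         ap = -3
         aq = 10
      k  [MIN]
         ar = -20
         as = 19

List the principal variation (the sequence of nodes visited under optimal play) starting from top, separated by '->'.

top -> West -> h -> aj

a (MIN): min(-10, -7) = -10
b (MIN): min(15, -5) = -5
North (MAX): max(-10, -5) = -5
c (MIN): min(-16, 18, 5, 4) = -16
d (MIN): min(-3, 16) = -3
e (MIN): min(7, 19, -1, 15) = -1
South (MAX): max(-16, -3, -1) = -1
f (MIN): min(5, 20, 16, 13) = 5
g (MIN): min(-15, -3, 15) = -15
East (MAX): max(5, -15) = 5
h (MIN): min(-10, 7) = -10
j (MIN): min(-17, 7, -3, 10) = -17
k (MIN): min(-20, 19) = -20
West (MAX): max(-10, -17, -20) = -10
top (MIN): min(-5, -1, 5, -10) = -10
At top, MIN picks West (lowest: -10).
At West, MAX picks h (highest: -10).
At h, MIN picks aj (lowest: -10).
Terminal value -10.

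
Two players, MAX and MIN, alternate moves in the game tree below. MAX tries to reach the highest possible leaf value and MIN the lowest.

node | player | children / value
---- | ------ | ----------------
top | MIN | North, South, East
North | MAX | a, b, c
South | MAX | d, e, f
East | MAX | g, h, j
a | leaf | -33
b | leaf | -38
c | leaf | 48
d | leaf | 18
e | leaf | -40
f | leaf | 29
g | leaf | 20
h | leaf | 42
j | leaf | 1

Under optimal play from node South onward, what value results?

29

South (MAX): max(18, -40, 29) = 29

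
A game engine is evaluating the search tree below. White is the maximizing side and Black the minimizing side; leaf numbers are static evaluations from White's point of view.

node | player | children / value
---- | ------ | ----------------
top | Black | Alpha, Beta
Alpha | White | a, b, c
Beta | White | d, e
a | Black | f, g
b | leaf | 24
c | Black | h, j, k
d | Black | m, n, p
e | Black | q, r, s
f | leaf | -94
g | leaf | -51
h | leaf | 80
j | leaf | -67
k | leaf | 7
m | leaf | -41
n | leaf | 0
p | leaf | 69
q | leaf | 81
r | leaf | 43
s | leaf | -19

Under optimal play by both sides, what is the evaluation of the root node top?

a (Black): min(-94, -51) = -94
c (Black): min(80, -67, 7) = -67
Alpha (White): max(-94, 24, -67) = 24
d (Black): min(-41, 0, 69) = -41
e (Black): min(81, 43, -19) = -19
Beta (White): max(-41, -19) = -19
top (Black): min(24, -19) = -19

-19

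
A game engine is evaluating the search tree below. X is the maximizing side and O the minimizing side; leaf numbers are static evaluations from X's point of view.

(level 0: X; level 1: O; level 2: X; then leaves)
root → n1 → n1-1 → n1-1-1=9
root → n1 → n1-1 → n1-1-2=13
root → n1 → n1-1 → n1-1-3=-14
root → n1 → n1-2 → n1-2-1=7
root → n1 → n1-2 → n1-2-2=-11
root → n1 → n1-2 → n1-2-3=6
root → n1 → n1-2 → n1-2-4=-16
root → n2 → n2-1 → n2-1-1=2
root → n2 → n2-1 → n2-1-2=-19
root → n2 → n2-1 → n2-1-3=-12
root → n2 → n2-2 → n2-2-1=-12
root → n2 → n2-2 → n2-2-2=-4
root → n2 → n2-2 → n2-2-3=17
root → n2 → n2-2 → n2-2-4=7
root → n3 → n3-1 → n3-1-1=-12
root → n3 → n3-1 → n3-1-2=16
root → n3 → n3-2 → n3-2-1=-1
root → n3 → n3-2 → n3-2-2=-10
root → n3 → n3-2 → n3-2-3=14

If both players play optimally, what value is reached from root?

n1-1 (X): max(9, 13, -14) = 13
n1-2 (X): max(7, -11, 6, -16) = 7
n1 (O): min(13, 7) = 7
n2-1 (X): max(2, -19, -12) = 2
n2-2 (X): max(-12, -4, 17, 7) = 17
n2 (O): min(2, 17) = 2
n3-1 (X): max(-12, 16) = 16
n3-2 (X): max(-1, -10, 14) = 14
n3 (O): min(16, 14) = 14
root (X): max(7, 2, 14) = 14

14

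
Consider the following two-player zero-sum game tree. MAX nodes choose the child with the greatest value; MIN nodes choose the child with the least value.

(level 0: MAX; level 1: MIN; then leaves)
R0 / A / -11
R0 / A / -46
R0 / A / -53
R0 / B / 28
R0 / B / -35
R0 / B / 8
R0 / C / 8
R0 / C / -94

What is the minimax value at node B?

-35

B (MIN): min(28, -35, 8) = -35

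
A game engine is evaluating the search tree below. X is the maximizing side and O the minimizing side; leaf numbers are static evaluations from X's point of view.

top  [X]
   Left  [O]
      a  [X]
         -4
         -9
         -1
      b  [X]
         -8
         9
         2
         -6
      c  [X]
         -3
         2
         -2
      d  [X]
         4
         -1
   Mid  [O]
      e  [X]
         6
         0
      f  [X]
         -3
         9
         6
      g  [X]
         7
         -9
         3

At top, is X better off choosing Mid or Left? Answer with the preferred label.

e (X): max(6, 0) = 6
f (X): max(-3, 9, 6) = 9
g (X): max(7, -9, 3) = 7
Mid (O): min(6, 9, 7) = 6
a (X): max(-4, -9, -1) = -1
b (X): max(-8, 9, 2, -6) = 9
c (X): max(-3, 2, -2) = 2
d (X): max(4, -1) = 4
Left (O): min(-1, 9, 2, 4) = -1
X prefers the higher value; Mid=6, Left=-1. Mid is better since 6 > -1.

Mid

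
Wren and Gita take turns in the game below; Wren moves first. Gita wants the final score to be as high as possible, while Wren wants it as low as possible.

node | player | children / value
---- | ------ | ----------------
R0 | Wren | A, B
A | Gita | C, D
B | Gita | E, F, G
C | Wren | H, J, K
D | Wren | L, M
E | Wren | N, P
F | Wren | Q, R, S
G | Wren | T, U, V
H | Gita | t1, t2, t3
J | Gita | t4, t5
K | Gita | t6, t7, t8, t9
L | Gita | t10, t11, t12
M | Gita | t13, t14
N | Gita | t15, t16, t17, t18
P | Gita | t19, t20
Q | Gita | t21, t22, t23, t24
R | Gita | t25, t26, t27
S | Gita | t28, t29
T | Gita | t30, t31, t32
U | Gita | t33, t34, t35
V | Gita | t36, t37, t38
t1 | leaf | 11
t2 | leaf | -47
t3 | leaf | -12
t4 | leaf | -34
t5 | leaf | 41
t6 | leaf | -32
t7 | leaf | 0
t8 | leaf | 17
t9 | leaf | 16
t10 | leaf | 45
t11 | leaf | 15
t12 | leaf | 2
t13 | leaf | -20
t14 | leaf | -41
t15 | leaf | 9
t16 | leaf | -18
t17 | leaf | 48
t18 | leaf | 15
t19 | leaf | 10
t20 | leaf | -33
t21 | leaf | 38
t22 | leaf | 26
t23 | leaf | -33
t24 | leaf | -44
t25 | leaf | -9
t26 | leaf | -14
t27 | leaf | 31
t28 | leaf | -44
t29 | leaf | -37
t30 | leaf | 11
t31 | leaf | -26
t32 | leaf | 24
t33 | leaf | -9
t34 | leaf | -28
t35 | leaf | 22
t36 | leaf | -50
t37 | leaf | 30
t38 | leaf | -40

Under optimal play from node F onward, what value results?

-37

Q (Gita): max(38, 26, -33, -44) = 38
R (Gita): max(-9, -14, 31) = 31
S (Gita): max(-44, -37) = -37
F (Wren): min(38, 31, -37) = -37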